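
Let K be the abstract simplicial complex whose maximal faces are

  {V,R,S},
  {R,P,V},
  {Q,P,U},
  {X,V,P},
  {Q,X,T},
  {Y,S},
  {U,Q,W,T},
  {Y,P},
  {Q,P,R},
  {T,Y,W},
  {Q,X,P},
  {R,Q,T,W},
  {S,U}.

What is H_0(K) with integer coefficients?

H_0 ≅ Z.

K has 10 vertices, 25 edges, 15 triangles, 2 3-simplices.
rank ∂_0 = 0, rank ∂_1 = 9 ⇒ b_0 = 10 − 0 − 9 = 1; all invariant factors of ∂_1 are 1 so no torsion. So H_0 ≅ Z.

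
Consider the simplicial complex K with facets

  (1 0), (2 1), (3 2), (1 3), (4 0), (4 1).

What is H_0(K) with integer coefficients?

H_0 = Z.

K has 5 vertices, 6 edges.
rank ∂_0 = 0, rank ∂_1 = 4 ⇒ b_0 = 5 − 0 − 4 = 1; all invariant factors of ∂_1 are 1 so no torsion. So H_0 ≅ Z.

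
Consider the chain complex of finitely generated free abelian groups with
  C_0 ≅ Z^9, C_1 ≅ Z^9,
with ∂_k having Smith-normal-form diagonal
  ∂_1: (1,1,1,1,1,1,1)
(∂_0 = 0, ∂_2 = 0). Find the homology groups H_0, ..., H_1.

H_0: b_0 = 9 − 0 − 7 = 2; torsion from ∂_1 factors > 1: none. So H_0 = Z^2.
H_1: b_1 = 9 − 7 − 0 = 2; torsion from ∂_2 factors > 1: none. So H_1 = Z^2.

H_0 = Z^2,  H_1 = Z^2.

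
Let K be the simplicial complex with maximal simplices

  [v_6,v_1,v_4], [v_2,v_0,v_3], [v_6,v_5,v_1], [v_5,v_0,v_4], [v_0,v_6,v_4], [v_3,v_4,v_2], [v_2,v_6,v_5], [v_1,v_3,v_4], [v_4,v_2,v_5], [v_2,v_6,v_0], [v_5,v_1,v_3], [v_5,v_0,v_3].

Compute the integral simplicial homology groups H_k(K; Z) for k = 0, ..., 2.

Take the total order v_0 < v_1 < v_2 < v_3 < v_4 < v_5 < v_6 on the vertex set. Then K (dimension 2) consists of the simplices:

  0-simplices (7): [v_0], [v_1], [v_2], [v_3], [v_4], [v_5], [v_6]
  1-simplices (18): (18 of them)
  2-simplices (12): (12 of them)

giving chain groups C_0 ≅ Z^7, C_1 ≅ Z^18, C_2 ≅ Z^12.

The boundary map ∂_1: C_1 → C_0 maps an edge to its endpoints' difference, ∂[p,q] = q − p. For instance
  ∂[v_4,v_6] = [v_6] − [v_4].
As a 7×18 matrix over Z this has rank 6, with invariant factors (1,1,1,1,1,1).

The boundary map ∂_2: C_2 → C_1 maps a triangle to the signed sum of its edges. For instance
  ∂[v_2,v_3,v_4] = [v_3,v_4] − [v_2,v_4] + [v_2,v_3],
  ∂[v_0,v_3,v_5] = [v_3,v_5] − [v_0,v_5] + [v_0,v_3].
As a 18×12 matrix over Z this has rank 12, with invariant factors (1,1,1,1,1,1,1,1,1,1,1,2).

Computing H_k = (kernel of ∂_k) / (image of ∂_{k+1}):

  H_0: rank C_0 − rank ∂_1 = 7 − 6 = 1, and the invariant factors of ∂_1 are all 1, so H_0 = Z.
  H_1: rank ker ∂_1 − rank ∂_2 = (18 − 6) − 12 = 0, and ∂_2 has invariant factor 2 > 1, so H_1 = Z/2Z.
  H_2: rank ker ∂_2 − rank ∂_3 = (12 − 12) − 0 = 0, and there is no ∂_3, so H_2 = 0.

As a check, the Euler characteristic is 7 − 18 + 12 = 1, which agrees with 1 − 0 + 0 = 1.

H_0 ≅ Z,  H_1 ≅ Z/2Z,  H_2 = 0.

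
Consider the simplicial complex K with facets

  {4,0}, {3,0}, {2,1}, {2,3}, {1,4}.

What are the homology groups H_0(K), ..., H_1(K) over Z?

Fix the vertex order 0 < 1 < 2 < 3 < 4 and write every simplex with vertices in increasing order. Then dim K = 1 and the simplices of K are:

  0-simplices (5): [0], [1], [2], [3], [4]
  1-simplices (5): [0,3], [0,4], [1,2], [1,4], [2,3]

giving chain groups C_0 ≅ Z^5, C_1 ≅ Z^5.

∂_1: C_1 → C_0 sends each edge [p,q] (with p < q) to q − p.
As a 5×5 matrix over Z this has rank 4, with invariant factors (1,1,1,1).

Now H_k = ker ∂_k / im ∂_{k+1}, so:

  H_0: rank C_0 − rank ∂_1 = 5 − 4 = 1, and the invariant factors of ∂_1 are all 1, so H_0 ≅ Z.
  H_1: rank ker ∂_1 − rank ∂_2 = (5 − 4) − 0 = 1, and there is no ∂_2, so H_1 ≅ Z.

As a check, the Euler characteristic is 5 − 5 = 0, which agrees with 1 − 1 = 0.
(K is a triangulation of the circle S^1.)

H_0 ≅ Z,  H_1 ≅ Z.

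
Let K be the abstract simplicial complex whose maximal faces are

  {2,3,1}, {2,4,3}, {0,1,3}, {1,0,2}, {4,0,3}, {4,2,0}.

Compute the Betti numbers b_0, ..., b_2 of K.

Fix the vertex order 0 < 1 < 2 < 3 < 4 and write every simplex with vertices in increasing order. Then dim K = 2 and the simplices of K are:

  0-simplices (5): [0], [1], [2], [3], [4]
  1-simplices (9): [0,1], [0,2], [0,3], [0,4], [1,2], [1,3], [2,3], [2,4], [3,4]
  2-simplices (6): [0,1,2], [0,1,3], [0,2,4], [0,3,4], [1,2,3], [2,3,4]

so the chain groups are C_0 ≅ Z^5, C_1 ≅ Z^9, C_2 ≅ Z^6.

∂_1: C_1 → C_0 is given by ∂[p,q] = [q] − [p]. For instance
  ∂[0,4] = [4] − [0].
This gives a 5×9 integer matrix of rank 4; reducing to Smith normal form yields diagonal entries (1,1,1,1).

∂_2: C_2 → C_1 acts by ∂[p,q,r] = [q,r] − [p,r] + [p,q]. For instance
  ∂[0,3,4] = [3,4] − [0,4] + [0,3],
  ∂[0,1,3] = [1,3] − [0,3] + [0,1].
The 9×6 boundary matrix has rank 5 and Smith normal form diag(1,1,1,1,1).

Computing H_k = (kernel of ∂_k) / (image of ∂_{k+1}):

  H_0: rank C_0 − rank ∂_1 = 5 − 4 = 1, and the invariant factors of ∂_1 are all 1, so H_0 = Z.
  H_1: rank ker ∂_1 − rank ∂_2 = (9 − 4) − 5 = 0, and the invariant factors of ∂_2 are all 1, so H_1 = 0.
  H_2: rank ker ∂_2 − rank ∂_3 = (6 − 5) − 0 = 1, and there is no ∂_3, so H_2 = Z.

Hence the Betti numbers are b_0 = 1, b_1 = 0, b_2 = 1.

b_0 = 1, b_1 = 0, b_2 = 1.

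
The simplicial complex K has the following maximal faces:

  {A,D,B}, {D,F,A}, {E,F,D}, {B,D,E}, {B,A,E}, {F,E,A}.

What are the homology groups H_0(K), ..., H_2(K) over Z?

H_0 ≅ Z,  H_1 = 0,  H_2 ≅ Z.

We work with the vertex ordering A < B < D < E < F. The simplices of K, each written with vertices in increasing order, are:

  0-simplices (5): A, B, D, E, F
  1-simplices (9): AB, AD, AE, AF, BD, BE, DE, DF, EF
  2-simplices (6): ABD, ABE, ADF, AEF, BDE, DEF

so the chain groups are C_0 ≅ Z^5, C_1 ≅ Z^9, C_2 ≅ Z^6.

The boundary map ∂_1: C_1 → C_0 is given by ∂[p,q] = [q] − [p].
The 5×9 boundary matrix has rank 4 and Smith normal form diag(1,1,1,1).

The boundary map ∂_2: C_2 → C_1 maps a triangle to the signed sum of its edges. For instance
  ∂ABD = BD − AD + AB,
  ∂AEF = EF − AF + AE.
The 9×6 boundary matrix has rank 5 and Smith normal form diag(1,1,1,1,1).

Now H_k = ker ∂_k / im ∂_{k+1}, so:

  H_0: rank C_0 − rank ∂_1 = 5 − 4 = 1, and the invariant factors of ∂_1 are all 1, so H_0 = Z.
  H_1: rank ker ∂_1 − rank ∂_2 = (9 − 4) − 5 = 0, and the invariant factors of ∂_2 are all 1, so H_1 = 0.
  H_2: rank ker ∂_2 − rank ∂_3 = (6 − 5) − 0 = 1, and there is no ∂_3, so H_2 = Z.

(K is a triangulation of the 2-sphere S^2.)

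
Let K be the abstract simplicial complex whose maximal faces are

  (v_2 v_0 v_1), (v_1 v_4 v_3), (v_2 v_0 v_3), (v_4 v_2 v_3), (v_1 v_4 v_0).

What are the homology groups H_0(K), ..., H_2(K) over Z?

H_0 ≅ Z,  H_1 ≅ Z,  H_2 = 0.

We work with the vertex ordering v_0 < v_1 < v_2 < v_3 < v_4. The simplices of K, each written with vertices in increasing order, are:

  0-simplices (5): [v_0], [v_1], [v_2], [v_3], [v_4]
  1-simplices (10): [v_0,v_1], [v_0,v_2], [v_0,v_3], [v_0,v_4], [v_1,v_2], [v_1,v_3], [v_1,v_4], [v_2,v_3], [v_2,v_4], [v_3,v_4]
  2-simplices (5): [v_0,v_1,v_2], [v_0,v_1,v_4], [v_0,v_2,v_3], [v_1,v_3,v_4], [v_2,v_3,v_4]

Hence C_0 ≅ Z^5, C_1 ≅ Z^10, C_2 ≅ Z^5.

The boundary map ∂_1: C_1 → C_0 maps an edge to its endpoints' difference, ∂[p,q] = q − p. For instance
  ∂[v_0,v_3] = [v_3] − [v_0].
The 5×10 boundary matrix has rank 4 and Smith normal form diag(1,1,1,1).

The boundary map ∂_2: C_2 → C_1 acts by ∂[p,q,r] = [q,r] − [p,r] + [p,q]. For instance
  ∂[v_2,v_3,v_4] = [v_3,v_4] − [v_2,v_4] + [v_2,v_3],
  ∂[v_0,v_1,v_4] = [v_1,v_4] − [v_0,v_4] + [v_0,v_1].
The 10×5 boundary matrix has rank 5 and Smith normal form diag(1,1,1,1,1).

Reading off H_k = ker ∂_k / im ∂_{k+1}:

  H_0: rank C_0 − rank ∂_1 = 5 − 4 = 1, and the invariant factors of ∂_1 are all 1, so H_0 ≅ Z.
  H_1: rank ker ∂_1 − rank ∂_2 = (10 − 4) − 5 = 1, and the invariant factors of ∂_2 are all 1, so H_1 ≅ Z.
  H_2: rank ker ∂_2 − rank ∂_3 = (5 − 5) − 0 = 0, and there is no ∂_3, so H_2 ≅ 0.

(K is a triangulation of the Möbius band.)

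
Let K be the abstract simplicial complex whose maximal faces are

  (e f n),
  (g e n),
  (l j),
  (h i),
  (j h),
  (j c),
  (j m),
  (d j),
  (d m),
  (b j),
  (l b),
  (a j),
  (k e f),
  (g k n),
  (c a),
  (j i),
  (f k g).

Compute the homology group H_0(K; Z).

H_0 ≅ Z^2.

Take the total order a < b < c < d < e < f < g < h < i < j < k < l < m < n on the vertex set. Then K (dimension 2) consists of the simplices:

  0-simplices (14): a, b, c, d, e, f, g, h, i, j, k, l, m, n
  1-simplices (22): ac, aj, bj, bl, cj, dj, dm, ef, eg, ek, en, fg, fk, fn, gk, gn, hi, hj, ij, jl, jm, kn
  2-simplices (5): efk, efn, egn, fgk, gkn

so the chain groups are C_0 ≅ Z^14, C_1 ≅ Z^22, C_2 ≅ Z^5.

The boundary map ∂_1: C_1 → C_0 sends each edge [p,q] (with p < q) to q − p.
As a 14×22 matrix over Z this has rank 12, with invariant factors (1,1,1,1,1,1,1,1,1,1,1,1).

∂_2: C_2 → C_1 acts by ∂[p,q,r] = [q,r] − [p,r] + [p,q]. For instance
  ∂gkn = kn − gn + gk,
  ∂egn = gn − en + eg.
The 22×5 boundary matrix has rank 5 and Smith normal form diag(1,1,1,1,1).

Computing H_k = (kernel of ∂_k) / (image of ∂_{k+1}):

  H_0: rank C_0 − rank ∂_1 = 14 − 12 = 2, and the invariant factors of ∂_1 are all 1, so H_0 = Z^2.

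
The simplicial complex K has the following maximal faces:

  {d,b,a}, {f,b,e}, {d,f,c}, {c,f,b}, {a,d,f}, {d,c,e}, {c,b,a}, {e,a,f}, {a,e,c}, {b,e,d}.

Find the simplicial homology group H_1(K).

Fix the vertex order a < b < c < d < e < f and write every simplex with vertices in increasing order. Then dim K = 2 and the simplices of K are:

  0-simplices (6): a, b, c, d, e, f
  1-simplices (15): ab, ac, ad, ae, af, bc, bd, be, bf, cd, ce, cf, de, df, ef
  2-simplices (10): abc, abd, ace, adf, aef, bcf, bde, bef, cde, cdf

giving chain groups C_0 ≅ Z^6, C_1 ≅ Z^15, C_2 ≅ Z^10.

∂_1: C_1 → C_0 is given by ∂[p,q] = [q] − [p]. For instance
  ∂bc = c − b.
The resulting 6×15 matrix has rank 5, and its Smith normal form has invariant factors (1,1,1,1,1).

∂_2: C_2 → C_1 sends each 2-simplex [p,q,r] to [q,r] − [p,r] + [p,q]. For instance
  ∂cdf = df − cf + cd,
  ∂bef = ef − bf + be.
As a 15×10 matrix over Z this has rank 10, with invariant factors (1,1,1,1,1,1,1,1,1,2).

Computing H_k = (kernel of ∂_k) / (image of ∂_{k+1}):

  H_1: rank ker ∂_1 − rank ∂_2 = (15 − 5) − 10 = 0, and ∂_2 has invariant factor 2 > 1, so H_1 = Z/2Z.

H_1 ≅ Z/2Z.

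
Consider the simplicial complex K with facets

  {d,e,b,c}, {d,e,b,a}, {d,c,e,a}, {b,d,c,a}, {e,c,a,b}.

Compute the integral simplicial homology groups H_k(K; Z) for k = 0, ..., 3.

Fix the vertex order a < b < c < d < e and write every simplex with vertices in increasing order. Then dim K = 3 and the simplices of K are:

  0-simplices (5): a, b, c, d, e
  1-simplices (10): ab, ac, ad, ae, bc, bd, be, cd, ce, de
  2-simplices (10): abc, abd, abe, acd, ace, ade, bcd, bce, bde, cde
  3-simplices (5): abcd, abce, abde, acde, bcde

Hence C_0 ≅ Z^5, C_1 ≅ Z^10, C_2 ≅ Z^10, C_3 ≅ Z^5.

Boundary ∂_1: C_1 → C_0 sends each edge [p,q] (with p < q) to q − p. For instance
  ∂ac = c − a.
As a 5×10 matrix over Z this has rank 4, with invariant factors (1,1,1,1).

Boundary ∂_2: C_2 → C_1 maps a triangle to the signed sum of its edges. For instance
  ∂acd = cd − ad + ac,
  ∂bde = de − be + bd.
This gives a 10×10 integer matrix of rank 6; reducing to Smith normal form yields diagonal entries (1,1,1,1,1,1).

Boundary ∂_3: C_3 → C_2 sends each 3-simplex σ to the alternating sum Σ_i (−1)^i (σ with its i-th vertex removed). For instance
  ∂abde = bde − ade + abe − abd,
  ∂bcde = cde − bde + bce − bcd.
The 10×5 boundary matrix has rank 4 and Smith normal form diag(1,1,1,1).

Now H_k = ker ∂_k / im ∂_{k+1}, so:

  H_0: rank C_0 − rank ∂_1 = 5 − 4 = 1, and the invariant factors of ∂_1 are all 1, so H_0 ≅ Z.
  H_1: rank ker ∂_1 − rank ∂_2 = (10 − 4) − 6 = 0, and the invariant factors of ∂_2 are all 1, so H_1 ≅ 0.
  H_2: rank ker ∂_2 − rank ∂_3 = (10 − 6) − 4 = 0, and the invariant factors of ∂_3 are all 1, so H_2 ≅ 0.
  H_3: rank ker ∂_3 − rank ∂_4 = (5 − 4) − 0 = 1, and there is no ∂_4, so H_3 ≅ Z.

As a check, the Euler characteristic is 5 − 10 + 10 − 5 = 0, which agrees with 1 − 0 + 0 − 1 = 0.

H_0 = Z,  H_1 = 0,  H_2 = 0,  H_3 = Z.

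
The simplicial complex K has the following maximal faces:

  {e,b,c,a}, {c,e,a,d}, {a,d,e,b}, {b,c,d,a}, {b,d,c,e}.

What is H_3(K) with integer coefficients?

We work with the vertex ordering a < b < c < d < e. The simplices of K, each written with vertices in increasing order, are:

  0-simplices (5): a, b, c, d, e
  1-simplices (10): ab, ac, ad, ae, bc, bd, be, cd, ce, de
  2-simplices (10): abc, abd, abe, acd, ace, ade, bcd, bce, bde, cde
  3-simplices (5): abcd, abce, abde, acde, bcde

giving chain groups C_0 ≅ Z^5, C_1 ≅ Z^10, C_2 ≅ Z^10, C_3 ≅ Z^5.

Boundary ∂_1: C_1 → C_0 maps an edge to its endpoints' difference, ∂[p,q] = q − p. For instance
  ∂cd = d − c.
As a 5×10 matrix over Z this has rank 4, with invariant factors (1,1,1,1).

The boundary map ∂_2: C_2 → C_1 maps a triangle to the signed sum of its edges. For instance
  ∂ade = de − ae + ad,
  ∂cde = de − ce + cd.
As a 10×10 matrix over Z this has rank 6, with invariant factors (1,1,1,1,1,1).

The boundary map ∂_3: C_3 → C_2 sends each 3-simplex σ to the alternating sum Σ_i (−1)^i (σ with its i-th vertex removed). For instance
  ∂abce = bce − ace + abe − abc,
  ∂abde = bde − ade + abe − abd.
The resulting 10×5 matrix has rank 4, and its Smith normal form has invariant factors (1,1,1,1).

Computing H_k = (kernel of ∂_k) / (image of ∂_{k+1}):

  H_3: rank ker ∂_3 − rank ∂_4 = (5 − 4) − 0 = 1, and there is no ∂_4, so H_3 = Z.

H_3 ≅ Z.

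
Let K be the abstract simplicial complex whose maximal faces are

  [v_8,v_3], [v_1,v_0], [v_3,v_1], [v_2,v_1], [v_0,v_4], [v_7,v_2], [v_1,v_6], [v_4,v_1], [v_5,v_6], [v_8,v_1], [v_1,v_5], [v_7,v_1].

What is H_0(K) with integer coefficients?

Take the total order v_0 < v_1 < v_2 < v_3 < v_4 < v_5 < v_6 < v_7 < v_8 on the vertex set. Then K (dimension 1) consists of the simplices:

  0-simplices (9): [v_0], [v_1], [v_2], [v_3], [v_4], [v_5], [v_6], [v_7], [v_8]
  1-simplices (12): [v_0,v_1], [v_0,v_4], [v_1,v_2], [v_1,v_3], [v_1,v_4], [v_1,v_5], [v_1,v_6], [v_1,v_7], [v_1,v_8], [v_2,v_7], [v_3,v_8], [v_5,v_6]

so the chain groups are C_0 ≅ Z^9, C_1 ≅ Z^12.

∂_1: C_1 → C_0 is given by ∂[p,q] = [q] − [p]. For instance
  ∂[v_1,v_3] = [v_3] − [v_1].
As a 9×12 matrix over Z this has rank 8, with invariant factors (1,1,1,1,1,1,1,1).

Now H_k = ker ∂_k / im ∂_{k+1}, so:

  H_0: rank C_0 − rank ∂_1 = 9 − 8 = 1, and the invariant factors of ∂_1 are all 1, so H_0 = Z.

H_0 = Z.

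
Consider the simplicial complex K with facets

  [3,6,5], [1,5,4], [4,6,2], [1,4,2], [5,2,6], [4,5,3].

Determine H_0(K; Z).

H_0 ≅ Z.

We work with the vertex ordering 1 < 2 < 3 < 4 < 5 < 6. The simplices of K, each written with vertices in increasing order, are:

  0-simplices (6): [1], [2], [3], [4], [5], [6]
  1-simplices (12): [1,2], [1,4], [1,5], [2,4], [2,5], [2,6], [3,4], [3,5], [3,6], [4,5], [4,6], [5,6]
  2-simplices (6): [1,2,4], [1,4,5], [2,4,6], [2,5,6], [3,4,5], [3,5,6]

Hence C_0 ≅ Z^6, C_1 ≅ Z^12, C_2 ≅ Z^6.

Boundary ∂_1: C_1 → C_0 maps an edge to its endpoints' difference, ∂[p,q] = q − p. For instance
  ∂[5,6] = [6] − [5].
The 6×12 boundary matrix has rank 5 and Smith normal form diag(1,1,1,1,1).

∂_2: C_2 → C_1 sends each 2-simplex [p,q,r] to [q,r] − [p,r] + [p,q]. For instance
  ∂[1,2,4] = [2,4] − [1,4] + [1,2],
  ∂[3,4,5] = [4,5] − [3,5] + [3,4].
The resulting 12×6 matrix has rank 6, and its Smith normal form has invariant factors (1,1,1,1,1,1).

Reading off H_k = ker ∂_k / im ∂_{k+1}:

  H_0: rank C_0 − rank ∂_1 = 6 − 5 = 1, and the invariant factors of ∂_1 are all 1, so H_0 ≅ Z.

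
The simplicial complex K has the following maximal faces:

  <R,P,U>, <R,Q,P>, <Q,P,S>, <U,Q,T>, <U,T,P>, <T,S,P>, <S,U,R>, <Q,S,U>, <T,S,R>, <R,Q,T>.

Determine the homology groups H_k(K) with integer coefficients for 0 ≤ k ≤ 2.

Order the vertices as P < Q < R < S < T < U. Listing each simplex with vertices in this order, K has dimension 2 with simplices:

  0-simplices (6): P, Q, R, S, T, U
  1-simplices (15): PQ, PR, PS, PT, PU, QR, QS, QT, QU, RS, RT, RU, ST, SU, TU
  2-simplices (10): PQR, PQS, PRU, PST, PTU, QRT, QSU, QTU, RST, RSU

Hence C_0 ≅ Z^6, C_1 ≅ Z^15, C_2 ≅ Z^10.

Boundary ∂_1: C_1 → C_0 is given by ∂[p,q] = [q] − [p].
The resulting 6×15 matrix has rank 5, and its Smith normal form has invariant factors (1,1,1,1,1).

∂_2: C_2 → C_1 maps a triangle to the signed sum of its edges. For instance
  ∂PTU = TU − PU + PT,
  ∂RST = ST − RT + RS.
The resulting 15×10 matrix has rank 10, and its Smith normal form has invariant factors (1,1,1,1,1,1,1,1,1,2).

From H_k ≅ ker(∂_k) / im(∂_{k+1}) we obtain:

  H_0: rank C_0 − rank ∂_1 = 6 − 5 = 1, and the invariant factors of ∂_1 are all 1, so H_0 ≅ Z.
  H_1: rank ker ∂_1 − rank ∂_2 = (15 − 5) − 10 = 0, and ∂_2 has invariant factor 2 > 1, so H_1 ≅ Z/2Z.
  H_2: rank ker ∂_2 − rank ∂_3 = (10 − 10) − 0 = 0, and there is no ∂_3, so H_2 ≅ 0.

(K is a triangulation of the real projective plane RP^2.)

H_0 ≅ Z,  H_1 ≅ Z/2Z,  H_2 = 0.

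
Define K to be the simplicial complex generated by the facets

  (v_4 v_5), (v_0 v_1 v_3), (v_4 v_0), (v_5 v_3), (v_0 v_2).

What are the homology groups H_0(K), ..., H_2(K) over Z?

Take the total order v_0 < v_1 < v_2 < v_3 < v_4 < v_5 on the vertex set. Then K (dimension 2) consists of the simplices:

  0-simplices (6): [v_0], [v_1], [v_2], [v_3], [v_4], [v_5]
  1-simplices (7): [v_0,v_1], [v_0,v_2], [v_0,v_3], [v_0,v_4], [v_1,v_3], [v_3,v_5], [v_4,v_5]
  2-simplices (1): [v_0,v_1,v_3]

so the chain groups are C_0 ≅ Z^6, C_1 ≅ Z^7, C_2 ≅ Z^1.

Boundary ∂_1: C_1 → C_0 is given by ∂[p,q] = [q] − [p]. For instance
  ∂[v_0,v_4] = [v_4] − [v_0].
As a 6×7 matrix over Z this has rank 5, with invariant factors (1,1,1,1,1).

Boundary ∂_2: C_2 → C_1 acts by ∂[p,q,r] = [q,r] − [p,r] + [p,q]. For instance
  ∂[v_0,v_1,v_3] = [v_1,v_3] − [v_0,v_3] + [v_0,v_1].
The 7×1 boundary matrix has rank 1 and Smith normal form diag(1).

From H_k ≅ ker(∂_k) / im(∂_{k+1}) we obtain:

  H_0: rank C_0 − rank ∂_1 = 6 − 5 = 1, and the invariant factors of ∂_1 are all 1, so H_0 ≅ Z.
  H_1: rank ker ∂_1 − rank ∂_2 = (7 − 5) − 1 = 1, and the invariant factors of ∂_2 are all 1, so H_1 ≅ Z.
  H_2: rank ker ∂_2 − rank ∂_3 = (1 − 1) − 0 = 0, and there is no ∂_3, so H_2 ≅ 0.

H_0 = Z,  H_1 = Z,  H_2 = 0.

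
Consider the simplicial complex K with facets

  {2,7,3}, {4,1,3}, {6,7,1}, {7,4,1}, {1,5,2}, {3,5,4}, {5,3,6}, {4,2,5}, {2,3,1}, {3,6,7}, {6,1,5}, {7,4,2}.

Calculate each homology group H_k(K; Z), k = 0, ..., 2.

Fix the vertex order 1 < 2 < 3 < 4 < 5 < 6 < 7 and write every simplex with vertices in increasing order. Then dim K = 2 and the simplices of K are:

  0-simplices (7): [1], [2], [3], [4], [5], [6], [7]
  1-simplices (18): [1,2], [1,3], [1,4], [1,5], [1,6], [1,7], [2,3], [2,4], [2,5], [2,7], [3,4], [3,5], [3,6], [3,7], [4,5], [4,7], [5,6], [6,7]
  2-simplices (12): [1,2,3], [1,2,5], [1,3,4], [1,4,7], [1,5,6], [1,6,7], [2,3,7], [2,4,5], [2,4,7], [3,4,5], [3,5,6], [3,6,7]

Hence C_0 ≅ Z^7, C_1 ≅ Z^18, C_2 ≅ Z^12.

The boundary map ∂_1: C_1 → C_0 sends each edge [p,q] (with p < q) to q − p.
The 7×18 boundary matrix has rank 6 and Smith normal form diag(1,1,1,1,1,1).

Boundary ∂_2: C_2 → C_1 maps a triangle to the signed sum of its edges. For instance
  ∂[1,4,7] = [4,7] − [1,7] + [1,4],
  ∂[1,2,3] = [2,3] − [1,3] + [1,2].
The resulting 18×12 matrix has rank 12, and its Smith normal form has invariant factors (1,1,1,1,1,1,1,1,1,1,1,2).

From H_k ≅ ker(∂_k) / im(∂_{k+1}) we obtain:

  H_0: rank C_0 − rank ∂_1 = 7 − 6 = 1, and the invariant factors of ∂_1 are all 1, so H_0 = Z.
  H_1: rank ker ∂_1 − rank ∂_2 = (18 − 6) − 12 = 0, and ∂_2 has invariant factor 2 > 1, so H_1 = Z/2.
  H_2: rank ker ∂_2 − rank ∂_3 = (12 − 12) − 0 = 0, and there is no ∂_3, so H_2 = 0.

H_0 = Z,  H_1 = Z/2,  H_2 = 0.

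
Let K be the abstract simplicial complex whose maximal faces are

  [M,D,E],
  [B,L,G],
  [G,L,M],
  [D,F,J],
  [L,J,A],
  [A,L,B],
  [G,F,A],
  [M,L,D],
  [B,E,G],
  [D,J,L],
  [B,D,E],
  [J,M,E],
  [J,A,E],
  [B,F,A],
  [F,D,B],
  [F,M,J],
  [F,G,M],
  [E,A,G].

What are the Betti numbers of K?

b_0 = 1, b_1 = 1, b_2 = 0.

Take the total order A < B < D < E < F < G < J < L < M on the vertex set. Then K (dimension 2) consists of the simplices:

  0-simplices (9): A, B, D, E, F, G, J, L, M
  1-simplices (27): AB, AE, AF, AG, AJ, AL, BD, BE, BF, BG, BL, DE, DF, DJ, DL, DM, EG, EJ, EM, FG, FJ, FM, GL, GM, JL, JM, LM
  2-simplices (18): ABF, ABL, AEG, AEJ, AFG, AJL, BDE, BDF, BEG, BGL, DEM, DFJ, DJL, DLM, EJM, FGM, FJM, GLM

giving chain groups C_0 ≅ Z^9, C_1 ≅ Z^27, C_2 ≅ Z^18.

∂_1: C_1 → C_0 sends each edge [p,q] (with p < q) to q − p.
This gives a 9×27 integer matrix of rank 8; reducing to Smith normal form yields diagonal entries (1,1,1,1,1,1,1,1).

The boundary map ∂_2: C_2 → C_1 sends each 2-simplex [p,q,r] to [q,r] − [p,r] + [p,q]. For instance
  ∂DFJ = FJ − DJ + DF,
  ∂FJM = JM − FM + FJ.
The 27×18 boundary matrix has rank 18 and Smith normal form diag(1,1,1,1,1,1,1,1,1,1,1,1,1,1,1,1,1,2).

Computing H_k = (kernel of ∂_k) / (image of ∂_{k+1}):

  H_0: rank C_0 − rank ∂_1 = 9 − 8 = 1, and the invariant factors of ∂_1 are all 1, so H_0 ≅ Z.
  H_1: rank ker ∂_1 − rank ∂_2 = (27 − 8) − 18 = 1, and ∂_2 has invariant factor 2 > 1, so H_1 ≅ Z ⊕ Z/2.
  H_2: rank ker ∂_2 − rank ∂_3 = (18 − 18) − 0 = 0, and there is no ∂_3, so H_2 ≅ 0.

Hence the Betti numbers are b_0 = 1, b_1 = 1, b_2 = 0.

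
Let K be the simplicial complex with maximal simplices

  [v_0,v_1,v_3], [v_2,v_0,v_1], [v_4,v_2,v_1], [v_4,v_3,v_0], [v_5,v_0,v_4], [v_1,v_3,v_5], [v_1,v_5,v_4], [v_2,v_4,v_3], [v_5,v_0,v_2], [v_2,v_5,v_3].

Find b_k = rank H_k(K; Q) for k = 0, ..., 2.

b_0 = 1, b_1 = 0, b_2 = 0.

Order the vertices as v_0 < v_1 < v_2 < v_3 < v_4 < v_5. Listing each simplex with vertices in this order, K has dimension 2 with simplices:

  0-simplices (6): [v_0], [v_1], [v_2], [v_3], [v_4], [v_5]
  1-simplices (15): (15 of them)
  2-simplices (10): [v_0,v_1,v_2], [v_0,v_1,v_3], [v_0,v_2,v_5], [v_0,v_3,v_4], [v_0,v_4,v_5], [v_1,v_2,v_4], [v_1,v_3,v_5], [v_1,v_4,v_5], [v_2,v_3,v_4], [v_2,v_3,v_5]

giving chain groups C_0 ≅ Z^6, C_1 ≅ Z^15, C_2 ≅ Z^10.

The boundary map ∂_1: C_1 → C_0 is given by ∂[p,q] = [q] − [p].
As a 6×15 matrix over Z this has rank 5, with invariant factors (1,1,1,1,1).

The boundary map ∂_2: C_2 → C_1 sends each 2-simplex [p,q,r] to [q,r] − [p,r] + [p,q]. For instance
  ∂[v_0,v_1,v_3] = [v_1,v_3] − [v_0,v_3] + [v_0,v_1],
  ∂[v_1,v_2,v_4] = [v_2,v_4] − [v_1,v_4] + [v_1,v_2].
As a 15×10 matrix over Z this has rank 10, with invariant factors (1,1,1,1,1,1,1,1,1,2).

From H_k ≅ ker(∂_k) / im(∂_{k+1}) we obtain:

  H_0: rank C_0 − rank ∂_1 = 6 − 5 = 1, and the invariant factors of ∂_1 are all 1, so H_0 = Z.
  H_1: rank ker ∂_1 − rank ∂_2 = (15 − 5) − 10 = 0, and ∂_2 has invariant factor 2 > 1, so H_1 = Z/2Z.
  H_2: rank ker ∂_2 − rank ∂_3 = (10 − 10) − 0 = 0, and there is no ∂_3, so H_2 = 0.

Hence the Betti numbers are b_0 = 1, b_1 = 0, b_2 = 0.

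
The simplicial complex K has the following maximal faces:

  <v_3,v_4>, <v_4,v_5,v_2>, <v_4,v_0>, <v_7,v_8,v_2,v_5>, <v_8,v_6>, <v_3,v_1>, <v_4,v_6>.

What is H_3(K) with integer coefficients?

Fix the vertex order v_0 < v_1 < v_2 < v_3 < v_4 < v_5 < v_6 < v_7 < v_8 and write every simplex with vertices in increasing order. Then dim K = 3 and the simplices of K are:

  0-simplices (9): [v_0], [v_1], [v_2], [v_3], [v_4], [v_5], [v_6], [v_7], [v_8]
  1-simplices (13): [v_0,v_4], [v_1,v_3], [v_2,v_4], [v_2,v_5], [v_2,v_7], [v_2,v_8], [v_3,v_4], [v_4,v_5], [v_4,v_6], [v_5,v_7], [v_5,v_8], [v_6,v_8], [v_7,v_8]
  2-simplices (5): [v_2,v_4,v_5], [v_2,v_5,v_7], [v_2,v_5,v_8], [v_2,v_7,v_8], [v_5,v_7,v_8]
  3-simplices (1): [v_2,v_5,v_7,v_8]

giving chain groups C_0 ≅ Z^9, C_1 ≅ Z^13, C_2 ≅ Z^5, C_3 ≅ Z^1.

∂_1: C_1 → C_0 sends each edge [p,q] (with p < q) to q − p. For instance
  ∂[v_4,v_6] = [v_6] − [v_4].
The resulting 9×13 matrix has rank 8, and its Smith normal form has invariant factors (1,1,1,1,1,1,1,1).

The boundary map ∂_2: C_2 → C_1 maps a triangle to the signed sum of its edges. For instance
  ∂[v_2,v_5,v_7] = [v_5,v_7] − [v_2,v_7] + [v_2,v_5],
  ∂[v_2,v_4,v_5] = [v_4,v_5] − [v_2,v_5] + [v_2,v_4].
As a 13×5 matrix over Z this has rank 4, with invariant factors (1,1,1,1).

Boundary ∂_3: C_3 → C_2 sends each 3-simplex σ to the alternating sum Σ_i (−1)^i (σ with its i-th vertex removed). For instance
  ∂[v_2,v_5,v_7,v_8] = [v_5,v_7,v_8] − [v_2,v_7,v_8] + [v_2,v_5,v_8] − [v_2,v_5,v_7].
The 5×1 boundary matrix has rank 1 and Smith normal form diag(1).

Reading off H_k = ker ∂_k / im ∂_{k+1}:

  H_3: rank ker ∂_3 − rank ∂_4 = (1 − 1) − 0 = 0, and there is no ∂_4, so H_3 = 0.

H_3 = 0.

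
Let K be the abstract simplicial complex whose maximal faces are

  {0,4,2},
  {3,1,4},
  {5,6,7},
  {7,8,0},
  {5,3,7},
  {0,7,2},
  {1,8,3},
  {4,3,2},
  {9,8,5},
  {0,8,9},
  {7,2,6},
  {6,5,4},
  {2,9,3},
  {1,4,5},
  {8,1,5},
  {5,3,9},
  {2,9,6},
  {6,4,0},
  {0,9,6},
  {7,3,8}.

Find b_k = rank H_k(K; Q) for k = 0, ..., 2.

Fix the vertex order 0 < 1 < 2 < 3 < 4 < 5 < 6 < 7 < 8 < 9 and write every simplex with vertices in increasing order. Then dim K = 2 and the simplices of K are:

  0-simplices (10): [0], [1], [2], [3], [4], [5], [6], [7], [8], [9]
  1-simplices (30): (30 of them)
  2-simplices (20): (20 of them)

Hence C_0 ≅ Z^10, C_1 ≅ Z^30, C_2 ≅ Z^20.

The boundary map ∂_1: C_1 → C_0 maps an edge to its endpoints' difference, ∂[p,q] = q − p. For instance
  ∂[7,8] = [8] − [7].
As a 10×30 matrix over Z this has rank 9, with invariant factors (1,1,1,1,1,1,1,1,1).

Boundary ∂_2: C_2 → C_1 maps a triangle to the signed sum of its edges. For instance
  ∂[0,2,4] = [2,4] − [0,4] + [0,2],
  ∂[3,5,9] = [5,9] − [3,9] + [3,5].
The 30×20 boundary matrix has rank 20 and Smith normal form diag(1,1,1,1,1,1,1,1,1,1,1,1,1,1,1,1,1,1,1,2).

From H_k ≅ ker(∂_k) / im(∂_{k+1}) we obtain:

  H_0: rank C_0 − rank ∂_1 = 10 − 9 = 1, and the invariant factors of ∂_1 are all 1, so H_0 = Z.
  H_1: rank ker ∂_1 − rank ∂_2 = (30 − 9) − 20 = 1, and ∂_2 has invariant factor 2 > 1, so H_1 = Z ⊕ Z/2.
  H_2: rank ker ∂_2 − rank ∂_3 = (20 − 20) − 0 = 0, and there is no ∂_3, so H_2 = 0.

As a check, the Euler characteristic is 10 − 30 + 20 = 0, which agrees with 1 − 1 + 0 = 0.

Hence the Betti numbers are b_0 = 1, b_1 = 1, b_2 = 0.

b_0 = 1, b_1 = 1, b_2 = 0.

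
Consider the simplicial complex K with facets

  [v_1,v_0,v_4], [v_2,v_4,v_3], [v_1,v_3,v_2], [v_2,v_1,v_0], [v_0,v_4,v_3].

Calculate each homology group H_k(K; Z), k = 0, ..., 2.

H_0 = Z,  H_1 = Z,  H_2 = 0.

Take the total order v_0 < v_1 < v_2 < v_3 < v_4 on the vertex set. Then K (dimension 2) consists of the simplices:

  0-simplices (5): [v_0], [v_1], [v_2], [v_3], [v_4]
  1-simplices (10): [v_0,v_1], [v_0,v_2], [v_0,v_3], [v_0,v_4], [v_1,v_2], [v_1,v_3], [v_1,v_4], [v_2,v_3], [v_2,v_4], [v_3,v_4]
  2-simplices (5): [v_0,v_1,v_2], [v_0,v_1,v_4], [v_0,v_3,v_4], [v_1,v_2,v_3], [v_2,v_3,v_4]

giving chain groups C_0 ≅ Z^5, C_1 ≅ Z^10, C_2 ≅ Z^5.

∂_1: C_1 → C_0 is given by ∂[p,q] = [q] − [p]. For instance
  ∂[v_1,v_4] = [v_4] − [v_1].
As a 5×10 matrix over Z this has rank 4, with invariant factors (1,1,1,1).

∂_2: C_2 → C_1 sends each 2-simplex [p,q,r] to [q,r] − [p,r] + [p,q]. For instance
  ∂[v_2,v_3,v_4] = [v_3,v_4] − [v_2,v_4] + [v_2,v_3],
  ∂[v_0,v_3,v_4] = [v_3,v_4] − [v_0,v_4] + [v_0,v_3].
This gives a 10×5 integer matrix of rank 5; reducing to Smith normal form yields diagonal entries (1,1,1,1,1).

Reading off H_k = ker ∂_k / im ∂_{k+1}:

  H_0: rank C_0 − rank ∂_1 = 5 − 4 = 1, and the invariant factors of ∂_1 are all 1, so H_0 = Z.
  H_1: rank ker ∂_1 − rank ∂_2 = (10 − 4) − 5 = 1, and the invariant factors of ∂_2 are all 1, so H_1 = Z.
  H_2: rank ker ∂_2 − rank ∂_3 = (5 − 5) − 0 = 0, and there is no ∂_3, so H_2 = 0.

As a check, the Euler characteristic is 5 − 10 + 5 = 0, which agrees with 1 − 1 + 0 = 0.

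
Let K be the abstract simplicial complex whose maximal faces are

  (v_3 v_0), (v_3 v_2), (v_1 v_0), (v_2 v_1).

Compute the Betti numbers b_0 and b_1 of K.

Take the total order v_0 < v_1 < v_2 < v_3 on the vertex set. Then K (dimension 1) consists of the simplices:

  0-simplices (4): [v_0], [v_1], [v_2], [v_3]
  1-simplices (4): [v_0,v_1], [v_0,v_3], [v_1,v_2], [v_2,v_3]

so the chain groups are C_0 ≅ Z^4, C_1 ≅ Z^4.

The boundary map ∂_1: C_1 → C_0 is given by ∂[p,q] = [q] − [p]. For instance
  ∂[v_0,v_3] = [v_3] − [v_0].
The 4×4 boundary matrix has rank 3 and Smith normal form diag(1,1,1).

Reading off H_k = ker ∂_k / im ∂_{k+1}:

  H_0: rank C_0 − rank ∂_1 = 4 − 3 = 1, and the invariant factors of ∂_1 are all 1, so H_0 ≅ Z.
  H_1: rank ker ∂_1 − rank ∂_2 = (4 − 3) − 0 = 1, and there is no ∂_2, so H_1 ≅ Z.

As a check, the Euler characteristic is 4 − 4 = 0, which agrees with 1 − 1 = 0.

Hence the Betti numbers are b_0 = 1, b_1 = 1.

b_0 = 1, b_1 = 1.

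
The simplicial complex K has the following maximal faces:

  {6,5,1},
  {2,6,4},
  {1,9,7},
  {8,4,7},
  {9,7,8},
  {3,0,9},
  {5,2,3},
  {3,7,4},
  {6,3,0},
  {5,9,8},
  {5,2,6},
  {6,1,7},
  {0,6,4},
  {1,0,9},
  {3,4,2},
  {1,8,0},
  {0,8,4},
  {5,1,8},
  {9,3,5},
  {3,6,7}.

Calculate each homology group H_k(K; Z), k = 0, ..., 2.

H_0 = Z,  H_1 = Z ⊕ Z/2,  H_2 = 0.

Take the total order 0 < 1 < 2 < 3 < 4 < 5 < 6 < 7 < 8 < 9 on the vertex set. Then K (dimension 2) consists of the simplices:

  0-simplices (10): [0], [1], [2], [3], [4], [5], [6], [7], [8], [9]
  1-simplices (30): (30 of them)
  2-simplices (20): (20 of them)

so the chain groups are C_0 ≅ Z^10, C_1 ≅ Z^30, C_2 ≅ Z^20.

The boundary map ∂_1: C_1 → C_0 is given by ∂[p,q] = [q] − [p].
This gives a 10×30 integer matrix of rank 9; reducing to Smith normal form yields diagonal entries (1,1,1,1,1,1,1,1,1).

The boundary map ∂_2: C_2 → C_1 maps a triangle to the signed sum of its edges. For instance
  ∂[0,1,8] = [1,8] − [0,8] + [0,1],
  ∂[1,6,7] = [6,7] − [1,7] + [1,6].
This gives a 30×20 integer matrix of rank 20; reducing to Smith normal form yields diagonal entries (1,1,1,1,1,1,1,1,1,1,1,1,1,1,1,1,1,1,1,2).

Now H_k = ker ∂_k / im ∂_{k+1}, so:

  H_0: rank C_0 − rank ∂_1 = 10 − 9 = 1, and the invariant factors of ∂_1 are all 1, so H_0 ≅ Z.
  H_1: rank ker ∂_1 − rank ∂_2 = (30 − 9) − 20 = 1, and ∂_2 has invariant factor 2 > 1, so H_1 ≅ Z ⊕ Z/2.
  H_2: rank ker ∂_2 − rank ∂_3 = (20 − 20) − 0 = 0, and there is no ∂_3, so H_2 ≅ 0.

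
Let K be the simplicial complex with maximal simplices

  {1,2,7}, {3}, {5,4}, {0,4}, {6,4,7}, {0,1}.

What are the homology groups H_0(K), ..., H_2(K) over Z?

K has 8 vertices, 9 edges, 2 triangles.
rank ∂_0 = 0, rank ∂_1 = 6 ⇒ b_0 = 8 − 0 − 6 = 2; all invariant factors of ∂_1 are 1 so no torsion. So H_0 ≅ Z^2.
rank ∂_1 = 6, rank ∂_2 = 2 ⇒ b_1 = 9 − 6 − 2 = 1; all invariant factors of ∂_2 are 1 so no torsion. So H_1 ≅ Z.
rank ∂_2 = 2, rank ∂_3 = 0 ⇒ b_2 = 2 − 2 − 0 = 0. So H_2 ≅ 0.

H_0 = Z^2,  H_1 = Z,  H_2 = 0.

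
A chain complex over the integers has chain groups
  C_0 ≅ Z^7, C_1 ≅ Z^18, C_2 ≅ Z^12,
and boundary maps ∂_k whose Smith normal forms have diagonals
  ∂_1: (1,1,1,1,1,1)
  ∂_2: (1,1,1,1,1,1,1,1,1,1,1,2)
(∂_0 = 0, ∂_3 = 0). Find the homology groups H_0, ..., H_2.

H_0: b_0 = 7 − 0 − 6 = 1; torsion from ∂_1 factors > 1: none. So H_0 ≅ Z.
H_1: b_1 = 18 − 6 − 12 = 0; torsion from ∂_2 factors > 1: [2]. So H_1 ≅ Z/2.
H_2: b_2 = 12 − 12 − 0 = 0; torsion from ∂_3 factors > 1: none. So H_2 ≅ 0.

H_0 ≅ Z,  H_1 ≅ Z/2,  H_2 = 0.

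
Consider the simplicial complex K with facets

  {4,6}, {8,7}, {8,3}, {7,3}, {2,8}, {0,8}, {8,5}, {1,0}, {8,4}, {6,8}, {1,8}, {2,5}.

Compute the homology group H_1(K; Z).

H_1 = Z^4.

Fix the vertex order 0 < 1 < 2 < 3 < 4 < 5 < 6 < 7 < 8 and write every simplex with vertices in increasing order. Then dim K = 1 and the simplices of K are:

  0-simplices (9): [0], [1], [2], [3], [4], [5], [6], [7], [8]
  1-simplices (12): [0,1], [0,8], [1,8], [2,5], [2,8], [3,7], [3,8], [4,6], [4,8], [5,8], [6,8], [7,8]

so the chain groups are C_0 ≅ Z^9, C_1 ≅ Z^12.

Boundary ∂_1: C_1 → C_0 maps an edge to its endpoints' difference, ∂[p,q] = q − p.
This gives a 9×12 integer matrix of rank 8; reducing to Smith normal form yields diagonal entries (1,1,1,1,1,1,1,1).

From H_k ≅ ker(∂_k) / im(∂_{k+1}) we obtain:

  H_1: rank ker ∂_1 − rank ∂_2 = (12 − 8) − 0 = 4, and there is no ∂_2, so H_1 ≅ Z^4.

(K is a triangulation of a wedge of 4 circles.)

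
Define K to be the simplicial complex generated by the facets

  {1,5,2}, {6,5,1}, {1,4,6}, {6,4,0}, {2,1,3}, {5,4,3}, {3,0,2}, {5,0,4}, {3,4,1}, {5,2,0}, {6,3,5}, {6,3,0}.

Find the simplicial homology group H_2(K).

H_2 ≅ 0.

K has 7 vertices, 18 edges, 12 triangles.
rank ∂_2 = 12, rank ∂_3 = 0 ⇒ b_2 = 12 − 12 − 0 = 0. So H_2 ≅ 0.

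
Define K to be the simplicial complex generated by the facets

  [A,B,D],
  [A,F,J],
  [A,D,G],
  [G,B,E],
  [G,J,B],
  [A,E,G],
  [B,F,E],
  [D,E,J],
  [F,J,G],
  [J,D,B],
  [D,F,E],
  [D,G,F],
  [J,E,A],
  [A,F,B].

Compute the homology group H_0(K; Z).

H_0 = Z.

Take the total order A < B < D < E < F < G < J on the vertex set. Then K (dimension 2) consists of the simplices:

  0-simplices (7): A, B, D, E, F, G, J
  1-simplices (21): AB, AD, AE, AF, AG, AJ, BD, BE, BF, BG, BJ, DE, DF, DG, DJ, EF, EG, EJ, FG, FJ, GJ
  2-simplices (14): ABD, ABF, ADG, AEG, AEJ, AFJ, BDJ, BEF, BEG, BGJ, DEF, DEJ, DFG, FGJ

Hence C_0 ≅ Z^7, C_1 ≅ Z^21, C_2 ≅ Z^14.

The boundary map ∂_1: C_1 → C_0 maps an edge to its endpoints' difference, ∂[p,q] = q − p. For instance
  ∂DE = E − D.
As a 7×21 matrix over Z this has rank 6, with invariant factors (1,1,1,1,1,1).

Boundary ∂_2: C_2 → C_1 sends each 2-simplex [p,q,r] to [q,r] − [p,r] + [p,q]. For instance
  ∂ABD = BD − AD + AB,
  ∂AEJ = EJ − AJ + AE.
As a 21×14 matrix over Z this has rank 13, with invariant factors (1,1,1,1,1,1,1,1,1,1,1,1,1).

Reading off H_k = ker ∂_k / im ∂_{k+1}:

  H_0: rank C_0 − rank ∂_1 = 7 − 6 = 1, and the invariant factors of ∂_1 are all 1, so H_0 = Z.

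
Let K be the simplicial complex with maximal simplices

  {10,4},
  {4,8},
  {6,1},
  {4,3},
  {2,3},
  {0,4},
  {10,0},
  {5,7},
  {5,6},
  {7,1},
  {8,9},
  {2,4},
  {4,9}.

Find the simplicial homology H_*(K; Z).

Order the vertices as 0 < 1 < 2 < 3 < 4 < 5 < 6 < 7 < 8 < 9 < 10. Listing each simplex with vertices in this order, K has dimension 1 with simplices:

  0-simplices (11): [0], [1], [2], [3], [4], [5], [6], [7], [8], [9], [10]
  1-simplices (13): [0,4], [0,10], [1,6], [1,7], [2,3], [2,4], [3,4], [4,8], [4,9], [4,10], [5,6], [5,7], [8,9]

Hence C_0 ≅ Z^11, C_1 ≅ Z^13.

∂_1: C_1 → C_0 sends each edge [p,q] (with p < q) to q − p. For instance
  ∂[8,9] = [9] − [8].
The 11×13 boundary matrix has rank 9 and Smith normal form diag(1,1,1,1,1,1,1,1,1).

Reading off H_k = ker ∂_k / im ∂_{k+1}:

  H_0: rank C_0 − rank ∂_1 = 11 − 9 = 2, and the invariant factors of ∂_1 are all 1, so H_0 = Z^2.
  H_1: rank ker ∂_1 − rank ∂_2 = (13 − 9) − 0 = 4, and there is no ∂_2, so H_1 = Z^4.

H_0 ≅ Z^2,  H_1 ≅ Z^4.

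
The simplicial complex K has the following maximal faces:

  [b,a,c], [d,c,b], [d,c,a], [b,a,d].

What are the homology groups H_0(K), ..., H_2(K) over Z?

We work with the vertex ordering a < b < c < d. The simplices of K, each written with vertices in increasing order, are:

  0-simplices (4): a, b, c, d
  1-simplices (6): ab, ac, ad, bc, bd, cd
  2-simplices (4): abc, abd, acd, bcd

so the chain groups are C_0 ≅ Z^4, C_1 ≅ Z^6, C_2 ≅ Z^4.

The boundary map ∂_1: C_1 → C_0 is given by ∂[p,q] = [q] − [p]. For instance
  ∂bc = c − b.
As a 4×6 matrix over Z this has rank 3, with invariant factors (1,1,1).

Boundary ∂_2: C_2 → C_1 maps a triangle to the signed sum of its edges. For instance
  ∂bcd = cd − bd + bc,
  ∂acd = cd − ad + ac.
This gives a 6×4 integer matrix of rank 3; reducing to Smith normal form yields diagonal entries (1,1,1).

From H_k ≅ ker(∂_k) / im(∂_{k+1}) we obtain:

  H_0: rank C_0 − rank ∂_1 = 4 − 3 = 1, and the invariant factors of ∂_1 are all 1, so H_0 = Z.
  H_1: rank ker ∂_1 − rank ∂_2 = (6 − 3) − 3 = 0, and the invariant factors of ∂_2 are all 1, so H_1 = 0.
  H_2: rank ker ∂_2 − rank ∂_3 = (4 − 3) − 0 = 1, and there is no ∂_3, so H_2 = Z.

H_0 ≅ Z,  H_1 = 0,  H_2 ≅ Z.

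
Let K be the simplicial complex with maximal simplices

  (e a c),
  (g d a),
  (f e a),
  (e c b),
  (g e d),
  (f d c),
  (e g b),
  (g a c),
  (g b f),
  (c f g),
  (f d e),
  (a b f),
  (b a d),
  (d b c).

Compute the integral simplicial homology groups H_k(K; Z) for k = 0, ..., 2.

Order the vertices as a < b < c < d < e < f < g. Listing each simplex with vertices in this order, K has dimension 2 with simplices:

  0-simplices (7): a, b, c, d, e, f, g
  1-simplices (21): ab, ac, ad, ae, af, ag, bc, bd, be, bf, bg, cd, ce, cf, cg, de, df, dg, ef, eg, fg
  2-simplices (14): abd, abf, ace, acg, adg, aef, bcd, bce, beg, bfg, cdf, cfg, def, deg

giving chain groups C_0 ≅ Z^7, C_1 ≅ Z^21, C_2 ≅ Z^14.

The boundary map ∂_1: C_1 → C_0 is given by ∂[p,q] = [q] − [p].
This gives a 7×21 integer matrix of rank 6; reducing to Smith normal form yields diagonal entries (1,1,1,1,1,1).

∂_2: C_2 → C_1 maps a triangle to the signed sum of its edges. For instance
  ∂cdf = df − cf + cd,
  ∂ace = ce − ae + ac.
This gives a 21×14 integer matrix of rank 13; reducing to Smith normal form yields diagonal entries (1,1,1,1,1,1,1,1,1,1,1,1,1).

Reading off H_k = ker ∂_k / im ∂_{k+1}:

  H_0: rank C_0 − rank ∂_1 = 7 − 6 = 1, and the invariant factors of ∂_1 are all 1, so H_0 = Z.
  H_1: rank ker ∂_1 − rank ∂_2 = (21 − 6) − 13 = 2, and the invariant factors of ∂_2 are all 1, so H_1 = Z^2.
  H_2: rank ker ∂_2 − rank ∂_3 = (14 − 13) − 0 = 1, and there is no ∂_3, so H_2 = Z.

As a check, the Euler characteristic is 7 − 21 + 14 = 0, which agrees with 1 − 2 + 1 = 0.

H_0 ≅ Z,  H_1 ≅ Z^2,  H_2 ≅ Z.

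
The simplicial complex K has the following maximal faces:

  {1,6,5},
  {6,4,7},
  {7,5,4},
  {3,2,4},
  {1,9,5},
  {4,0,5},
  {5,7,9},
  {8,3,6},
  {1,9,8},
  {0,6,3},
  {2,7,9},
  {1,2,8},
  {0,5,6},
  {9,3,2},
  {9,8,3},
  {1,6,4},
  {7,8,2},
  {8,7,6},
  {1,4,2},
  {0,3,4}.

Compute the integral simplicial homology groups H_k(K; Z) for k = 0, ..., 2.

H_0 = Z,  H_1 = Z ⊕ Z/2Z,  H_2 = 0.

We work with the vertex ordering 0 < 1 < 2 < 3 < 4 < 5 < 6 < 7 < 8 < 9. The simplices of K, each written with vertices in increasing order, are:

  0-simplices (10): [0], [1], [2], [3], [4], [5], [6], [7], [8], [9]
  1-simplices (30): (30 of them)
  2-simplices (20): (20 of them)

giving chain groups C_0 ≅ Z^10, C_1 ≅ Z^30, C_2 ≅ Z^20.

Boundary ∂_1: C_1 → C_0 maps an edge to its endpoints' difference, ∂[p,q] = q − p. For instance
  ∂[2,3] = [3] − [2].
As a 10×30 matrix over Z this has rank 9, with invariant factors (1,1,1,1,1,1,1,1,1).

The boundary map ∂_2: C_2 → C_1 acts by ∂[p,q,r] = [q,r] − [p,r] + [p,q]. For instance
  ∂[1,2,4] = [2,4] − [1,4] + [1,2],
  ∂[6,7,8] = [7,8] − [6,8] + [6,7].
This gives a 30×20 integer matrix of rank 20; reducing to Smith normal form yields diagonal entries (1,1,1,1,1,1,1,1,1,1,1,1,1,1,1,1,1,1,1,2).

Computing H_k = (kernel of ∂_k) / (image of ∂_{k+1}):

  H_0: rank C_0 − rank ∂_1 = 10 − 9 = 1, and the invariant factors of ∂_1 are all 1, so H_0 = Z.
  H_1: rank ker ∂_1 − rank ∂_2 = (30 − 9) − 20 = 1, and ∂_2 has invariant factor 2 > 1, so H_1 = Z ⊕ Z/2Z.
  H_2: rank ker ∂_2 − rank ∂_3 = (20 − 20) − 0 = 0, and there is no ∂_3, so H_2 = 0.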